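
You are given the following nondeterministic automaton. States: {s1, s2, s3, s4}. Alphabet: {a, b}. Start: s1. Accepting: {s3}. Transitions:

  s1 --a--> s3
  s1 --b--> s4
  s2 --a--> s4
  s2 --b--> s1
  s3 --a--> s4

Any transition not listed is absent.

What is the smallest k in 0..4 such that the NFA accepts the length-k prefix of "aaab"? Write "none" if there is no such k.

1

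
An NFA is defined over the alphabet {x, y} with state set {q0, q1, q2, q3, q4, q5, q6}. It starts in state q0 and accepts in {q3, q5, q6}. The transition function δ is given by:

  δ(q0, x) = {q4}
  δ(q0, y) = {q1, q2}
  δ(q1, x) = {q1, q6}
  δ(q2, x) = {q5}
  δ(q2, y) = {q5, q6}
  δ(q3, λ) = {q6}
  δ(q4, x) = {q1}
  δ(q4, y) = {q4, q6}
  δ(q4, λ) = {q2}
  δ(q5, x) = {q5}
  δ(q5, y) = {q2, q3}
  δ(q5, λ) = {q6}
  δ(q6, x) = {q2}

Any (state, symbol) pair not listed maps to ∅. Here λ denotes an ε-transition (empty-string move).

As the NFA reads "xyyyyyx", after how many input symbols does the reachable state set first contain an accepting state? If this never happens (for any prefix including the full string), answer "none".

Start in {q0}.
Read 'x': {q0} → {q2, q4}.
Read 'y': {q2, q4} → {q2, q4, q5, q6}.
None of the earlier sets intersect F, but {q2, q4, q5, q6} does.

2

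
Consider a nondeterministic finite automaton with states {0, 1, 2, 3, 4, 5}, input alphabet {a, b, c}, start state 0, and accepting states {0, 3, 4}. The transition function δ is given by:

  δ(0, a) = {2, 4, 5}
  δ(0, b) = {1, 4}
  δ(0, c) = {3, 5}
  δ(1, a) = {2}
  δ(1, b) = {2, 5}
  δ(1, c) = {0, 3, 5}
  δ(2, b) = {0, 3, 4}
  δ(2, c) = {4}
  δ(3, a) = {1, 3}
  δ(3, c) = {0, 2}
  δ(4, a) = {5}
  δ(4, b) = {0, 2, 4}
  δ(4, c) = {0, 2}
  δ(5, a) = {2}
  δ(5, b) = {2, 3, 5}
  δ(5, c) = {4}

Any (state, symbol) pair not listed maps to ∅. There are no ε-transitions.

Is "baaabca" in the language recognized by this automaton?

No

Start in {0}.
Read 'b': 0→{1, 4}; now {1, 4}.
Read 'a': 1→{2}, 4→{5}; now {2, 5}.
Read 'a': 2→∅, 5→{2}; now {2}.
Read 'a': 2→∅; now ∅.
The set is empty and remains empty for the remaining 3 symbols.
The final set ∅ contains no accepting state.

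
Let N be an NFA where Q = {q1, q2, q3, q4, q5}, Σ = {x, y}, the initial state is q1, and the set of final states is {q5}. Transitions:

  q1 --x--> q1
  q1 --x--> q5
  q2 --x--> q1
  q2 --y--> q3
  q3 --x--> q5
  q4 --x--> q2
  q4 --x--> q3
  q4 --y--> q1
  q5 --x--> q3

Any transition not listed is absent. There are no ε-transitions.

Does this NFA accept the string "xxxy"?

No

Start in {q1}.
Read 'x': {q1} → {q1, q5}.
Read 'x': {q1, q5} → {q1, q3, q5}.
Read 'x': {q1, q3, q5} → {q1, q3, q5}.
Read 'y': {q1, q3, q5} → ∅.
The final set ∅ contains no accepting state.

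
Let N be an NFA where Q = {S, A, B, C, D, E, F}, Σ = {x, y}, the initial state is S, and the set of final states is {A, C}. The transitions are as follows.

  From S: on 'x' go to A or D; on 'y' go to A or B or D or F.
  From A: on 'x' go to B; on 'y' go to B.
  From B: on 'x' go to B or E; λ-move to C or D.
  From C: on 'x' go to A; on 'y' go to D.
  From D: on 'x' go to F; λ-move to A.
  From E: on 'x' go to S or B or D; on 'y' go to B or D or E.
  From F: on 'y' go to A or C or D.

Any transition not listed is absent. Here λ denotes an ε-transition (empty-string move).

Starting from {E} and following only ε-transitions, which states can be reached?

Begin with {E}.
No ε-moves leave this set, so the closure equals the set itself.

{E}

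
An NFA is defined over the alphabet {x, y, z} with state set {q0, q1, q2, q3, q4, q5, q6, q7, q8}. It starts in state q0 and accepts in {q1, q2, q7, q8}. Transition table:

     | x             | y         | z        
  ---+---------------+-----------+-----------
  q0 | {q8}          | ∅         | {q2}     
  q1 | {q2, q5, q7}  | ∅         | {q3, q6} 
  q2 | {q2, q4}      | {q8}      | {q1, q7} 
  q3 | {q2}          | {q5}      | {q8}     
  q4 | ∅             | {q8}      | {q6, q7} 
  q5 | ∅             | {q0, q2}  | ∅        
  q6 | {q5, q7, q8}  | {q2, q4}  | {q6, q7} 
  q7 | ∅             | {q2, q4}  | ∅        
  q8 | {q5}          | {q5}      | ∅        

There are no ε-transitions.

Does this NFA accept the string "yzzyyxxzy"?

No

Start in {q0}.
Read 'y': {q0} → ∅.
The set is empty and remains empty for the remaining 8 symbols.
The final set ∅ contains no accepting state.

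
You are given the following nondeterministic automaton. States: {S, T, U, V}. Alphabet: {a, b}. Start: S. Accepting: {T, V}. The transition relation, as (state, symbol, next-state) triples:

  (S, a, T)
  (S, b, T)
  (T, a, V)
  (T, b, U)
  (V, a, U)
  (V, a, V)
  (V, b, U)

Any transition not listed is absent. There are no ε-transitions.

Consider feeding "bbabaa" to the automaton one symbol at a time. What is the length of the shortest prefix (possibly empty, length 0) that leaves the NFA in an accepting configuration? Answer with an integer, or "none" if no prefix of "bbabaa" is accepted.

Start in {S}.
Read 'b': S→{T}; now {T}.
None of the earlier sets intersect F, but {T} does.

1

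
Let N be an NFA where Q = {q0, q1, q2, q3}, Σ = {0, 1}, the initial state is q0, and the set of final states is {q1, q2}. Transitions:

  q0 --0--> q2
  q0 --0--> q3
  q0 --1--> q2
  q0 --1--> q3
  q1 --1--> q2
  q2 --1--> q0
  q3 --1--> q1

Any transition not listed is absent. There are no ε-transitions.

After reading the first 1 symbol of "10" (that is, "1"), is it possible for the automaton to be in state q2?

Yes

Start in {q0}.
Read '1': q0→{q2, q3}; now {q2, q3}.
State q2 is in {q2, q3}.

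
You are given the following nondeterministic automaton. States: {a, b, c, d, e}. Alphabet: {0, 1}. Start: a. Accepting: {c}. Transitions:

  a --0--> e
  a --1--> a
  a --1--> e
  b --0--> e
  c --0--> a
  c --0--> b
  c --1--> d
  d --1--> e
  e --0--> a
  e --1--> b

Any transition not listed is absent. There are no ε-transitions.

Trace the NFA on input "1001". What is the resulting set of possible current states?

{a, b, e}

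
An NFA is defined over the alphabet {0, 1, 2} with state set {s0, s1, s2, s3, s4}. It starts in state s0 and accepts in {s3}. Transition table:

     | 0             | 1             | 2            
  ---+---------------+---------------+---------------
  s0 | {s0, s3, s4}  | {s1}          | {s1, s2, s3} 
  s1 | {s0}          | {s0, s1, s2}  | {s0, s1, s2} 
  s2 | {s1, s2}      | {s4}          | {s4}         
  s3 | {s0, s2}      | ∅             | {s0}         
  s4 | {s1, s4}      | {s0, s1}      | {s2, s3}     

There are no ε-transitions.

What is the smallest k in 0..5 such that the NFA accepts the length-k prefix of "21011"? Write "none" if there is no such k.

1

Start in {s0}.
Read '2': s0→{s1, s2, s3}; now {s1, s2, s3}.
None of the earlier sets intersect F, but {s1, s2, s3} does.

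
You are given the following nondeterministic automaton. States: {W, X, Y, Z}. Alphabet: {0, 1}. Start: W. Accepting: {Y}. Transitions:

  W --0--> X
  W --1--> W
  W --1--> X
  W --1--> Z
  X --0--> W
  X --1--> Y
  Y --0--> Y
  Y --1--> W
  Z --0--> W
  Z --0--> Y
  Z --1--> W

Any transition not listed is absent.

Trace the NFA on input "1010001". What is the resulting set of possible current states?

{W, X, Y, Z}

Start in {W}.
Read '1': W→{W, X, Z}; now {W, X, Z}.
Read '0': W→{X}, X→{W}, Z→{W, Y}; now {W, X, Y}.
Read '1': W→{W, X, Z}, X→{Y}, Y→{W}; now {W, X, Y, Z}.
Read '0': W→{X}, X→{W}, Y→{Y}, Z→{W, Y}; now {W, X, Y}.
Read '0': W→{X}, X→{W}, Y→{Y}; now {W, X, Y}.
Read '0': W→{X}, X→{W}, Y→{Y}; now {W, X, Y}.
Read '1': W→{W, X, Z}, X→{Y}, Y→{W}; now {W, X, Y, Z}.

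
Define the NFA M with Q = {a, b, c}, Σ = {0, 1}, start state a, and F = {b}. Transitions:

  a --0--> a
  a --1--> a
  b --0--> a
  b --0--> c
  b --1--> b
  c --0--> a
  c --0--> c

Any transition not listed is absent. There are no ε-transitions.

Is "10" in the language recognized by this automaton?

Start in {a}.
Read '1': a→{a}; now {a}.
Read '0': a→{a}; now {a}.
The final set {a} contains no accepting state.

No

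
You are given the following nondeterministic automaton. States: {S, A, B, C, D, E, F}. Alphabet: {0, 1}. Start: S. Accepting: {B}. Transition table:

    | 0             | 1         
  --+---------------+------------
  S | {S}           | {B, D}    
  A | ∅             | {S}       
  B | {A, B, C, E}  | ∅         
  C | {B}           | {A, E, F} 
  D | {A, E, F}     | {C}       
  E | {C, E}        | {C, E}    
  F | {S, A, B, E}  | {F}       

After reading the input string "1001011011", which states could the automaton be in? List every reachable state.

{S, A, B, C, D, E, F}

Start in {S}.
Read '1': S→{B, D}; now {B, D}.
Read '0': B→{A, B, C, E}, D→{A, E, F}; now {A, B, C, E, F}.
Read '0': A→∅, B→{A, B, C, E}, C→{B}, E→{C, E}, F→{S, A, B, E}; now {S, A, B, C, E}.
Read '1': S→{B, D}, A→{S}, B→∅, C→{A, E, F}, E→{C, E}; now {S, A, B, C, D, E, F}.
Read '0': S→{S}, A→∅, B→{A, B, C, E}, C→{B}, D→{A, E, F}, E→{C, E}, F→{S, A, B, E}; now {S, A, B, C, E, F}.
Read '1': S→{B, D}, A→{S}, B→∅, C→{A, E, F}, E→{C, E}, F→{F}; now {S, A, B, C, D, E, F}.
Read '1': S→{B, D}, A→{S}, B→∅, C→{A, E, F}, D→{C}, E→{C, E}, F→{F}; now {S, A, B, C, D, E, F}.
Read '0': S→{S}, A→∅, B→{A, B, C, E}, C→{B}, D→{A, E, F}, E→{C, E}, F→{S, A, B, E}; now {S, A, B, C, E, F}.
Read '1': S→{B, D}, A→{S}, B→∅, C→{A, E, F}, E→{C, E}, F→{F}; now {S, A, B, C, D, E, F}.
Read '1': S→{B, D}, A→{S}, B→∅, C→{A, E, F}, D→{C}, E→{C, E}, F→{F}; now {S, A, B, C, D, E, F}.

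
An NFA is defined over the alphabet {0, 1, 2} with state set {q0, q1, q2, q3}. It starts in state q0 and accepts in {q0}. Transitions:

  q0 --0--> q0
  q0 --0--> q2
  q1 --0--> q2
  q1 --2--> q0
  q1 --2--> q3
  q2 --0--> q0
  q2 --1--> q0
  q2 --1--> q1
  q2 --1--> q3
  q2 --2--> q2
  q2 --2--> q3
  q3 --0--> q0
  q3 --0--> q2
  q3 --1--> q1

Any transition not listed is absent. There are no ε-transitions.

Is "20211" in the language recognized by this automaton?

No

Start in {q0}.
Read '2': q0→∅; now ∅.
The set is empty and remains empty for the remaining 4 symbols.
The final set ∅ contains no accepting state.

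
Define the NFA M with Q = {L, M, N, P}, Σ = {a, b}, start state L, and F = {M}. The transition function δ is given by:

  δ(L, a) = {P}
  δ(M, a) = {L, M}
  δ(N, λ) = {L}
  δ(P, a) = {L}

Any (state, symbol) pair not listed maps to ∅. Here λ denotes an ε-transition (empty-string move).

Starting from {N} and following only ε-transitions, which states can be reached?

Begin with {N}.
ε-move N → L; add L.

{L, N}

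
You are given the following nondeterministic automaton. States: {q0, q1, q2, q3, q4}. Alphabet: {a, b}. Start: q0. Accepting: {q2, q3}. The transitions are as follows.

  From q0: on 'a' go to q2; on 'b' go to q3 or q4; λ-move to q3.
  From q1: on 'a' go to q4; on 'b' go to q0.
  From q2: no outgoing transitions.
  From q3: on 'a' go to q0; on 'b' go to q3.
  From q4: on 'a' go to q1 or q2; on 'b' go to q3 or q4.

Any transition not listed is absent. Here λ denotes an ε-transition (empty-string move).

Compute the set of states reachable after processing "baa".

{q0, q2, q3, q4}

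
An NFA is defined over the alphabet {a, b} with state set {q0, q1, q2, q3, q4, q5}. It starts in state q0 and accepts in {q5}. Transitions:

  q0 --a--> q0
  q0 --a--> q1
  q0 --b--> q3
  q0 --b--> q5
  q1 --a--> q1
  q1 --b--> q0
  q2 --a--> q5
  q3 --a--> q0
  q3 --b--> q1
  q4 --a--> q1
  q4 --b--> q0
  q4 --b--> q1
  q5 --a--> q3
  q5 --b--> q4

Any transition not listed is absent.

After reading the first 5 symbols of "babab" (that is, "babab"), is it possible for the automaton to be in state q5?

Start in {q0}.
Read 'b': q0→{q3, q5}; now {q3, q5}.
Read 'a': q3→{q0}, q5→{q3}; now {q0, q3}.
Read 'b': q0→{q3, q5}, q3→{q1}; now {q1, q3, q5}.
Read 'a': q1→{q1}, q3→{q0}, q5→{q3}; now {q0, q1, q3}.
Read 'b': q0→{q3, q5}, q1→{q0}, q3→{q1}; now {q0, q1, q3, q5}.
State q5 is in {q0, q1, q3, q5}.

Yes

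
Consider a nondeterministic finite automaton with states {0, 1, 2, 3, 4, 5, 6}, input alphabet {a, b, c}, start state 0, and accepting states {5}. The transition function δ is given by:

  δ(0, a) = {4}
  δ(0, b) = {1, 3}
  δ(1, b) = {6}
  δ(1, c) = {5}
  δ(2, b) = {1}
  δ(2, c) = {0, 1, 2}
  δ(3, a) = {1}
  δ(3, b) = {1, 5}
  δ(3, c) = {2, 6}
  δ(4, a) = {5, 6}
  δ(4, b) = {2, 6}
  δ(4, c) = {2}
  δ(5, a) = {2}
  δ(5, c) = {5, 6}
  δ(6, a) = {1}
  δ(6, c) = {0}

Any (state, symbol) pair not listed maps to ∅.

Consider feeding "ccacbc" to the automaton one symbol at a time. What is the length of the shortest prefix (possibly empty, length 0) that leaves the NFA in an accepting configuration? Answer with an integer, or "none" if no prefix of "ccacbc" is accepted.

Start in {0}.
Read 'c': {0} → ∅.
The set is empty and remains empty for the remaining 5 symbols.
No reachable set along the way intersects F.

none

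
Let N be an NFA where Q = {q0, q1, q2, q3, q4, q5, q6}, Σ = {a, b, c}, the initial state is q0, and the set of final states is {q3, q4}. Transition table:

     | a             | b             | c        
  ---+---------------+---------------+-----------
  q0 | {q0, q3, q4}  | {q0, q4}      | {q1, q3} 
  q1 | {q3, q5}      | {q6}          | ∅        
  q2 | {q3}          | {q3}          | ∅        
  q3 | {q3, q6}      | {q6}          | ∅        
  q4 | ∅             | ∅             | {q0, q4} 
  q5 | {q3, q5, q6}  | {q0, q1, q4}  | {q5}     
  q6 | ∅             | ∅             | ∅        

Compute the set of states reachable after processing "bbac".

{q0, q1, q3, q4}

Start in {q0}.
Read 'b': q0→{q0, q4}; now {q0, q4}.
Read 'b': q0→{q0, q4}, q4→∅; now {q0, q4}.
Read 'a': q0→{q0, q3, q4}, q4→∅; now {q0, q3, q4}.
Read 'c': q0→{q1, q3}, q3→∅, q4→{q0, q4}; now {q0, q1, q3, q4}.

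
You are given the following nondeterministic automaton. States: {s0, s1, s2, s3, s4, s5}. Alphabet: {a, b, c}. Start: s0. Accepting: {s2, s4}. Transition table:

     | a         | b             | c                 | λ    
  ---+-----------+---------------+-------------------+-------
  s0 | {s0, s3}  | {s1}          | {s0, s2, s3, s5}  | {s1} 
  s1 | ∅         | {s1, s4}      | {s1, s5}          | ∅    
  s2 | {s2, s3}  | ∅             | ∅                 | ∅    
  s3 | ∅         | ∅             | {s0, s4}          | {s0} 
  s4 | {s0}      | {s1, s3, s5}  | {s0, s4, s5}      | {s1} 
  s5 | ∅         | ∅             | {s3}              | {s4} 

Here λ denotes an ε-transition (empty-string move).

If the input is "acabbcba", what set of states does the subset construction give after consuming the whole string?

Start: ε-closure({s0}) = {s0, s1}.
Read 'a': {s0, s1} → {s0, s1, s3}.
Read 'c': {s0, s1, s3} → {s0, s1, s2, s3, s4, s5}.
Read 'a': {s0, s1, s2, s3, s4, s5} → {s0, s1, s2, s3}.
Read 'b': {s0, s1, s2, s3} → {s1, s4}.
Read 'b': {s1, s4} → {s0, s1, s3, s4, s5}.
Read 'c': {s0, s1, s3, s4, s5} → {s0, s1, s2, s3, s4, s5}.
Read 'b': {s0, s1, s2, s3, s4, s5} → {s0, s1, s3, s4, s5}.
Read 'a': {s0, s1, s3, s4, s5} → {s0, s1, s3}.

{s0, s1, s3}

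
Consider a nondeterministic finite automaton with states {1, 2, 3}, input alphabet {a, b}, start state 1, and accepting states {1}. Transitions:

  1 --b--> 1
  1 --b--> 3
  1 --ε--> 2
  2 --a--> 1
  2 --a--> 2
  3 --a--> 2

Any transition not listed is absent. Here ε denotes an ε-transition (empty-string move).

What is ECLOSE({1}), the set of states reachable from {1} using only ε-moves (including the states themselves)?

Begin with {1}.
ε-move 1 → 2; add 2.

{1, 2}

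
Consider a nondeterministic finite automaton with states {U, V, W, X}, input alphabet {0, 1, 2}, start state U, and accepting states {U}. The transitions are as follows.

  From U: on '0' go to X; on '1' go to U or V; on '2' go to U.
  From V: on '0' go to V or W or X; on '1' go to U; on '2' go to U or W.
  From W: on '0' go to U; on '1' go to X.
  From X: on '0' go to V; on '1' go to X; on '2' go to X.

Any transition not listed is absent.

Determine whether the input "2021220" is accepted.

Start in {U}.
Read '2': U→{U}; now {U}.
Read '0': U→{X}; now {X}.
Read '2': X→{X}; now {X}.
Read '1': X→{X}; now {X}.
Read '2': X→{X}; now {X}.
Read '2': X→{X}; now {X}.
Read '0': X→{V}; now {V}.
The final set {V} contains no accepting state.

No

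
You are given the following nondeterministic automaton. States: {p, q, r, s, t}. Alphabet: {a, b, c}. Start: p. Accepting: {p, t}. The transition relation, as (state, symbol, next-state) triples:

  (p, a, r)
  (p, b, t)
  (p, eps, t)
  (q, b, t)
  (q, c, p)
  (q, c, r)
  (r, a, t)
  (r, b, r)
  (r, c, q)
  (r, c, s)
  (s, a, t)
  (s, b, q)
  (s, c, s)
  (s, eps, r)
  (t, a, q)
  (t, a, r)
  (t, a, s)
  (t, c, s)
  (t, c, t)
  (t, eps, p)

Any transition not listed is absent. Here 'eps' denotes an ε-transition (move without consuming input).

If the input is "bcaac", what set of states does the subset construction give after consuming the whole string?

Start: ε-closure({p}) = {p, t}.
Read 'b': p→{t}, t→∅; union {t}; ε-closure = {p, t}.
Read 'c': p→∅, t→{s, t}; union {s, t}; ε-closure = {p, r, s, t}.
Read 'a': p→{r}, r→{t}, s→{t}, t→{q, r, s}; union {q, r, s, t}; ε-closure = {p, q, r, s, t}.
Read 'a': p→{r}, q→∅, r→{t}, s→{t}, t→{q, r, s}; union {q, r, s, t}; ε-closure = {p, q, r, s, t}.
Read 'c': p→∅, q→{p, r}, r→{q, s}, s→{s}, t→{s, t}; now {p, q, r, s, t}.

{p, q, r, s, t}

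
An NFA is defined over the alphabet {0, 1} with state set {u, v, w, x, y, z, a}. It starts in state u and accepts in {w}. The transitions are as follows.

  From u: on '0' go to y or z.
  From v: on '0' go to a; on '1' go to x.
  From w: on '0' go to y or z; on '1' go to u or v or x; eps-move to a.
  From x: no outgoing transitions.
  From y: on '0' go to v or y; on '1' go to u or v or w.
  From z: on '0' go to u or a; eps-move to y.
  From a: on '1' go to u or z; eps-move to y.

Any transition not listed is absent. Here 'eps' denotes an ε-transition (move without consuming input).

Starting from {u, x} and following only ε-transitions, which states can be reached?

{u, x}

Begin with {u, x}.
No ε-moves leave this set, so the closure equals the set itself.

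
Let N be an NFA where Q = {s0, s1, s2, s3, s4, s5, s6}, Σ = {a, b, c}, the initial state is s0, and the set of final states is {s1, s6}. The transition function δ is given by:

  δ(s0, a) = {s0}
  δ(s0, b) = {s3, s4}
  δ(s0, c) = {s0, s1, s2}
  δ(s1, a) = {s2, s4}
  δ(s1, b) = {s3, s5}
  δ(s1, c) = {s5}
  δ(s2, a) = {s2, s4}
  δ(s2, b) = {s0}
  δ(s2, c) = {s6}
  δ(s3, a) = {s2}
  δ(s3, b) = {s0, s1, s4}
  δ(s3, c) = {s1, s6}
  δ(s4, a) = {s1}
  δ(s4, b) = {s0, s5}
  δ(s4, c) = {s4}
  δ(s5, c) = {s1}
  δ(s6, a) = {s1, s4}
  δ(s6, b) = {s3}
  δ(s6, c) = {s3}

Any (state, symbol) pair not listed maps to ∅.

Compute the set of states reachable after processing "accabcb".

Start in {s0}.
Read 'a': s0→{s0}; now {s0}.
Read 'c': s0→{s0, s1, s2}; now {s0, s1, s2}.
Read 'c': s0→{s0, s1, s2}, s1→{s5}, s2→{s6}; now {s0, s1, s2, s5, s6}.
Read 'a': s0→{s0}, s1→{s2, s4}, s2→{s2, s4}, s5→∅, s6→{s1, s4}; now {s0, s1, s2, s4}.
Read 'b': s0→{s3, s4}, s1→{s3, s5}, s2→{s0}, s4→{s0, s5}; now {s0, s3, s4, s5}.
Read 'c': s0→{s0, s1, s2}, s3→{s1, s6}, s4→{s4}, s5→{s1}; now {s0, s1, s2, s4, s6}.
Read 'b': s0→{s3, s4}, s1→{s3, s5}, s2→{s0}, s4→{s0, s5}, s6→{s3}; now {s0, s3, s4, s5}.

{s0, s3, s4, s5}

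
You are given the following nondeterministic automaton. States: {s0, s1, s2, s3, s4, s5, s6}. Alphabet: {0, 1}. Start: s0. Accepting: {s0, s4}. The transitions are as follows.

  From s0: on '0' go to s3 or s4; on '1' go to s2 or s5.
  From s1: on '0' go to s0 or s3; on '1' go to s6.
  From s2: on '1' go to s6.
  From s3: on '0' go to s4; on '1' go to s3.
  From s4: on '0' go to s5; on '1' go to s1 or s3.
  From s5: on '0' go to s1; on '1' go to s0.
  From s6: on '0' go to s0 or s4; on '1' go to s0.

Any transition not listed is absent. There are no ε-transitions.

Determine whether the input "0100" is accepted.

Start in {s0}.
Read '0': s0→{s3, s4}; now {s3, s4}.
Read '1': s3→{s3}, s4→{s1, s3}; now {s1, s3}.
Read '0': s1→{s0, s3}, s3→{s4}; now {s0, s3, s4}.
Read '0': s0→{s3, s4}, s3→{s4}, s4→{s5}; now {s3, s4, s5}.
The final set {s3, s4, s5} contains the accepting state s4.

Yes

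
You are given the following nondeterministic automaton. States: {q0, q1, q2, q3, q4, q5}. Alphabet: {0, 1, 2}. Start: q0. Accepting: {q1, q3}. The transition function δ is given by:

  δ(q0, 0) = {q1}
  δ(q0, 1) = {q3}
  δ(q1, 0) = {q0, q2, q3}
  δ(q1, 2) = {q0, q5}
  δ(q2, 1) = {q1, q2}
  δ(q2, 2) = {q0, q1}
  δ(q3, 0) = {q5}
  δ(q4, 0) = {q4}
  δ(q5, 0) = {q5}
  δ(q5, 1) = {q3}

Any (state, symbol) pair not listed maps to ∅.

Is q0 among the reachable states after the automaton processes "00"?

Yes

Start in {q0}.
Read '0': {q0} → {q1}.
Read '0': {q1} → {q0, q2, q3}.
State q0 is in {q0, q2, q3}.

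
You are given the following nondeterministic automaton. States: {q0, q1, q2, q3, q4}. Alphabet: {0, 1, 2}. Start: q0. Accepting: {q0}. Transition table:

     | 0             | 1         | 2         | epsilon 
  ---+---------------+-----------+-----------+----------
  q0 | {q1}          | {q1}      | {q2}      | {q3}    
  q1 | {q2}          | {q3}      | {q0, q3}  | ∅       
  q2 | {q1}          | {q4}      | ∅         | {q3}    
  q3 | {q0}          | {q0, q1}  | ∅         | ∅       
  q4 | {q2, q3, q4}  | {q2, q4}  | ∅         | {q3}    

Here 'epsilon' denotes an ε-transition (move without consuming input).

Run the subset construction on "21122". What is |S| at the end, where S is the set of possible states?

2

Start: ε-closure({q0}) = {q0, q3}.
Read '2': {q0, q3} → {q2, q3}.
Read '1': {q2, q3} → {q0, q1, q3, q4}.
Read '1': {q0, q1, q3, q4} → {q0, q1, q2, q3, q4}.
Read '2': {q0, q1, q2, q3, q4} → {q0, q2, q3}.
Read '2': {q0, q2, q3} → {q2, q3}.
That set has 2 states.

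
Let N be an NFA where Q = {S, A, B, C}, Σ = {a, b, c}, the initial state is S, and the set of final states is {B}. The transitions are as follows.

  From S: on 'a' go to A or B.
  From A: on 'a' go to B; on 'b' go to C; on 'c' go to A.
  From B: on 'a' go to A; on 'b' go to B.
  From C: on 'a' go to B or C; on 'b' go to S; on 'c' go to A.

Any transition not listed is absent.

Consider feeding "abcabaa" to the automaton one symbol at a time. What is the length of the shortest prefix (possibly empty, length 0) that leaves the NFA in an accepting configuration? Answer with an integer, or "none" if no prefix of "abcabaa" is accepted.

1

Start in {S}.
Read 'a': {S} → {A, B}.
None of the earlier sets intersect F, but {A, B} does.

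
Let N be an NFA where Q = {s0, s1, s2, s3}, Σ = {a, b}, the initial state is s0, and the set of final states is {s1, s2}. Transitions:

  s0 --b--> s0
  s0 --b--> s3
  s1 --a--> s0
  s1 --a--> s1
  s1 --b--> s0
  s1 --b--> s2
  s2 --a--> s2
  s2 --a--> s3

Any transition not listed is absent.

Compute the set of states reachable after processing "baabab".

∅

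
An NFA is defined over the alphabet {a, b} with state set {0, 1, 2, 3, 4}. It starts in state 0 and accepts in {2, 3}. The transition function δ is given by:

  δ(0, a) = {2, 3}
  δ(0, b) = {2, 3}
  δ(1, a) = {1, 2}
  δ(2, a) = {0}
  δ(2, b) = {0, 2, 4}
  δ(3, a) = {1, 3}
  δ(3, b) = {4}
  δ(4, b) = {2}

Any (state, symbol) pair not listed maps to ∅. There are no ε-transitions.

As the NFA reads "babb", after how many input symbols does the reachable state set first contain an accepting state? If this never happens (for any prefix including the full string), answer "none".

Start in {0}.
Read 'b': 0→{2, 3}; now {2, 3}.
None of the earlier sets intersect F, but {2, 3} does.

1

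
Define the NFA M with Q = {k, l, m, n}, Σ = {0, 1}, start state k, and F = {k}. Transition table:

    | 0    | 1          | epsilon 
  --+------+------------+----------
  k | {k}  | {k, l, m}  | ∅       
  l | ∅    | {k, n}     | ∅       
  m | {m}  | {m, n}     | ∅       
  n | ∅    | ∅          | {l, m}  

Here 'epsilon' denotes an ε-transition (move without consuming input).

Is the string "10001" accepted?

Yes

Start in {k}.
Read '1': {k} → {k, l, m}.
Read '0': {k, l, m} → {k, m}.
Read '0': {k, m} → {k, m}.
Read '0': {k, m} → {k, m}.
Read '1': {k, m} → {k, l, m, n}.
The final set {k, l, m, n} contains the accepting state k.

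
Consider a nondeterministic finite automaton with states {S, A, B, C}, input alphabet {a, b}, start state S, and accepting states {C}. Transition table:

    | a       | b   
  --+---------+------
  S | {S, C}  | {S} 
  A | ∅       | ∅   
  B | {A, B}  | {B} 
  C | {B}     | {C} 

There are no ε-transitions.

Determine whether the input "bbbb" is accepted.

Start in {S}.
Read 'b': S→{S}; now {S}.
Read 'b': S→{S}; now {S}.
Read 'b': S→{S}; now {S}.
Read 'b': S→{S}; now {S}.
The final set {S} contains no accepting state.

No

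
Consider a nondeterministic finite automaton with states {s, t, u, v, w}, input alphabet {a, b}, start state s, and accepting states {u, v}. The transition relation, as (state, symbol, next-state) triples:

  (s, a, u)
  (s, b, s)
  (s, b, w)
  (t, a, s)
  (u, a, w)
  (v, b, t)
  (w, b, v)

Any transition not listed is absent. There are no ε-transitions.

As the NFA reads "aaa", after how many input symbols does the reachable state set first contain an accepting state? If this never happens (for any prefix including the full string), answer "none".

Start in {s}.
Read 'a': {s} → {u}.
None of the earlier sets intersect F, but {u} does.

1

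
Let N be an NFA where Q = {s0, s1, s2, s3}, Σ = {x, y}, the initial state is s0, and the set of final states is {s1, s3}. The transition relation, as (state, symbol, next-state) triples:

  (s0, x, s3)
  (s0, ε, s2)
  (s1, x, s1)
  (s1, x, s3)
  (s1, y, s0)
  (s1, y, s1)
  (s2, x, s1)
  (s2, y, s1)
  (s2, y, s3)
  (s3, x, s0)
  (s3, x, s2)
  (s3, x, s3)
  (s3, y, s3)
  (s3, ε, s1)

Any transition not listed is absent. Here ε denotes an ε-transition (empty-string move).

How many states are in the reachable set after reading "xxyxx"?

4

Start: ε-closure({s0}) = {s0, s2}.
Read 'x': {s0, s2} → {s1, s3}.
Read 'x': {s1, s3} → {s0, s1, s2, s3}.
Read 'y': {s0, s1, s2, s3} → {s0, s1, s2, s3}.
Read 'x': {s0, s1, s2, s3} → {s0, s1, s2, s3}.
Read 'x': {s0, s1, s2, s3} → {s0, s1, s2, s3}.
That set has 4 states.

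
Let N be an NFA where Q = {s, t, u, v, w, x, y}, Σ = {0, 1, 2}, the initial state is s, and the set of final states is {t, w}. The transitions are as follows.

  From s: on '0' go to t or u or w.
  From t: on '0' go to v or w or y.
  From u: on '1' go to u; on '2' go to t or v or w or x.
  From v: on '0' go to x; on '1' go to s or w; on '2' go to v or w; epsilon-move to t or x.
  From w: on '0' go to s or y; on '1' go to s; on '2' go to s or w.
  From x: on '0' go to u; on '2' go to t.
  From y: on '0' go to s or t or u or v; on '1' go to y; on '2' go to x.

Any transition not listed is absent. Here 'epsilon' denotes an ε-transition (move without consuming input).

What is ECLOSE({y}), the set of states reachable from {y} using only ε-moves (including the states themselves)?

Begin with {y}.
No ε-moves leave this set, so the closure equals the set itself.

{y}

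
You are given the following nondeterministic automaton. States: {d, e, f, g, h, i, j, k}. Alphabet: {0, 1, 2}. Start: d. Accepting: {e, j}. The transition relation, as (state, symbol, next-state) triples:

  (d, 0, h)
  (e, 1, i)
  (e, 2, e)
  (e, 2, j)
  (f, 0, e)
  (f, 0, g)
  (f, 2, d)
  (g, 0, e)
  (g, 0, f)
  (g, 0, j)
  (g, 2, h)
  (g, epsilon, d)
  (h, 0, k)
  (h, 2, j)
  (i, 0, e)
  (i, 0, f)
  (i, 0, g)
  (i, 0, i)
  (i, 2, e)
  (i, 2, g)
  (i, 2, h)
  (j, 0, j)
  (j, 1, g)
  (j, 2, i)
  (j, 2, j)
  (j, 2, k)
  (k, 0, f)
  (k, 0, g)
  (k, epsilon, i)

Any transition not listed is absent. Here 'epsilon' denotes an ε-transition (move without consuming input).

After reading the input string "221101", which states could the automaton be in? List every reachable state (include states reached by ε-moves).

Start in {d}.
Read '2': d→∅; now ∅.
The set is empty and remains empty for the remaining 5 symbols.

∅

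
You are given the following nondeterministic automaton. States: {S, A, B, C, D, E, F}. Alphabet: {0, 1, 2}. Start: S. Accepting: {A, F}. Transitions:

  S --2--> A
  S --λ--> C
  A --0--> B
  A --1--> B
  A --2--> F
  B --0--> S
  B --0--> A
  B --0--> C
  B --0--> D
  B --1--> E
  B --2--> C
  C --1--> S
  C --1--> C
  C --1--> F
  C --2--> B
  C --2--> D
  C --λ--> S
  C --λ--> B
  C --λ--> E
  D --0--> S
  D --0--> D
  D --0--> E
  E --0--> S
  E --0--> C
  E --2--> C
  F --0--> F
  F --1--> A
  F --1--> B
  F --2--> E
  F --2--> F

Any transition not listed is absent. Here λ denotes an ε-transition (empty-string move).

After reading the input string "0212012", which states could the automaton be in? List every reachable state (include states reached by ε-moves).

Start: ε-closure({S}) = {S, B, C, E}.
Read '0': {S, B, C, E} → {S, A, B, C, D, E}.
Read '2': {S, A, B, C, D, E} → {S, A, B, C, D, E, F}.
Read '1': {S, A, B, C, D, E, F} → {S, A, B, C, E, F}.
Read '2': {S, A, B, C, E, F} → {S, A, B, C, D, E, F}.
Read '0': {S, A, B, C, D, E, F} → {S, A, B, C, D, E, F}.
Read '1': {S, A, B, C, D, E, F} → {S, A, B, C, E, F}.
Read '2': {S, A, B, C, E, F} → {S, A, B, C, D, E, F}.

{S, A, B, C, D, E, F}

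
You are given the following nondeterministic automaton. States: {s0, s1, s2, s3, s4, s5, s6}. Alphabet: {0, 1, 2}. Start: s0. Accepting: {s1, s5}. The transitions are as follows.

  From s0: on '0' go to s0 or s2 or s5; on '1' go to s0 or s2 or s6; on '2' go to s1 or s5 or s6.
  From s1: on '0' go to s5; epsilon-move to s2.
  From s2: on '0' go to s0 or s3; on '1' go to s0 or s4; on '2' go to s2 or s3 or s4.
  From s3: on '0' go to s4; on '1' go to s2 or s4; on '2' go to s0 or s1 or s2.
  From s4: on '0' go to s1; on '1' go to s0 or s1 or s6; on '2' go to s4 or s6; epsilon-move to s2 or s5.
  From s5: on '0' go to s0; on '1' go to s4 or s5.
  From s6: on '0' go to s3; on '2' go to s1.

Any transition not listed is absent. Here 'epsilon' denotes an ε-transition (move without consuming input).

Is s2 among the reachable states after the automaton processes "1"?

Yes

Start in {s0}.
Read '1': {s0} → {s0, s2, s6}.
State s2 is in {s0, s2, s6}.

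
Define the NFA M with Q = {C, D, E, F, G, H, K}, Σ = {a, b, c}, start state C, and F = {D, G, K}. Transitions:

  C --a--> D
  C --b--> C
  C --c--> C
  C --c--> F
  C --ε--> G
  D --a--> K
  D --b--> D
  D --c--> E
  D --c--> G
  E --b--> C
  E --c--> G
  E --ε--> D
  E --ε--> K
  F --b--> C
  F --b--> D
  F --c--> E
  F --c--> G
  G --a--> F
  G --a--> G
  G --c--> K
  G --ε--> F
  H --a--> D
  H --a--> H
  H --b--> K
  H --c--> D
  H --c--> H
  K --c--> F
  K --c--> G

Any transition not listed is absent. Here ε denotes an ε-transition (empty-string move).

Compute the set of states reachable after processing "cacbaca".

Start: ε-closure({C}) = {C, F, G}.
Read 'c': C→{C, F}, F→{E, G}, G→{K}; union {C, E, F, G, K}; ε-closure = {C, D, E, F, G, K}.
Read 'a': C→{D}, D→{K}, E→∅, F→∅, G→{F, G}, K→∅; now {D, F, G, K}.
Read 'c': D→{E, G}, F→{E, G}, G→{K}, K→{F, G}; union {E, F, G, K}; ε-closure = {D, E, F, G, K}.
Read 'b': D→{D}, E→{C}, F→{C, D}, G→∅, K→∅; union {C, D}; ε-closure = {C, D, F, G}.
Read 'a': C→{D}, D→{K}, F→∅, G→{F, G}; now {D, F, G, K}.
Read 'c': D→{E, G}, F→{E, G}, G→{K}, K→{F, G}; union {E, F, G, K}; ε-closure = {D, E, F, G, K}.
Read 'a': D→{K}, E→∅, F→∅, G→{F, G}, K→∅; now {F, G, K}.

{F, G, K}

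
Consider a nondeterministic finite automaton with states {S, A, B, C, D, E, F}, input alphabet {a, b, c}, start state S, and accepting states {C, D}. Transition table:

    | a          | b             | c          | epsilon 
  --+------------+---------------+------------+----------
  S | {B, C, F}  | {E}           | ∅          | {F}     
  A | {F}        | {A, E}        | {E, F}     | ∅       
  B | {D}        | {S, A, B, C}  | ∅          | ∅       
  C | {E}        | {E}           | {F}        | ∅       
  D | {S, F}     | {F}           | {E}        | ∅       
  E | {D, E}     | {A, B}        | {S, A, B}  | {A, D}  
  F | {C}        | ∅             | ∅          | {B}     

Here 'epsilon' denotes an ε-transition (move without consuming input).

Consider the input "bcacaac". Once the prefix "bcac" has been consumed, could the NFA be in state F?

Yes

Start: ε-closure({S}) = {S, B, F}.
Read 'b': {S, B, F} → {S, A, B, C, D, E, F}.
Read 'c': {S, A, B, C, D, E, F} → {S, A, B, D, E, F}.
Read 'a': {S, A, B, D, E, F} → {S, A, B, C, D, E, F}.
Read 'c': {S, A, B, C, D, E, F} → {S, A, B, D, E, F}.
State F is in {S, A, B, D, E, F}.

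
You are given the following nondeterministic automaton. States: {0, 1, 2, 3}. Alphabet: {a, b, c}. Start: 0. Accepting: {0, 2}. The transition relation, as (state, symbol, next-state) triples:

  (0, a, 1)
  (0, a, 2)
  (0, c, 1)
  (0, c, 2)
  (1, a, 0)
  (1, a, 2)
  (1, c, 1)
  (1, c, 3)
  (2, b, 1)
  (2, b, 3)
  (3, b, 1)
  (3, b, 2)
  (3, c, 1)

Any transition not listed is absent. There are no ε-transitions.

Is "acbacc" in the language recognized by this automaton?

Start in {0}.
Read 'a': 0→{1, 2}; now {1, 2}.
Read 'c': 1→{1, 3}, 2→∅; now {1, 3}.
Read 'b': 1→∅, 3→{1, 2}; now {1, 2}.
Read 'a': 1→{0, 2}, 2→∅; now {0, 2}.
Read 'c': 0→{1, 2}, 2→∅; now {1, 2}.
Read 'c': 1→{1, 3}, 2→∅; now {1, 3}.
The final set {1, 3} contains no accepting state.

No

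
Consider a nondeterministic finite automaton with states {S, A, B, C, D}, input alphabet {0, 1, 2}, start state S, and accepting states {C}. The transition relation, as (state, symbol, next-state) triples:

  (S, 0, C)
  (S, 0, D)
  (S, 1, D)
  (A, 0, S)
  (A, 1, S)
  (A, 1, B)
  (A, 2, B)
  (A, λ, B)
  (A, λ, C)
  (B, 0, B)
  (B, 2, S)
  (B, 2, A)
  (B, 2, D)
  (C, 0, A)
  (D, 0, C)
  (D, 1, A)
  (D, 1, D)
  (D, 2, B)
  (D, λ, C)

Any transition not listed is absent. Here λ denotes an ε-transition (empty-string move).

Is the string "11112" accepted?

Start in {S}.
Read '1': {S} → {C, D}.
Read '1': {C, D} → {A, B, C, D}.
Read '1': {A, B, C, D} → {S, A, B, C, D}.
Read '1': {S, A, B, C, D} → {S, A, B, C, D}.
Read '2': {S, A, B, C, D} → {S, A, B, C, D}.
The final set {S, A, B, C, D} contains the accepting state C.

Yes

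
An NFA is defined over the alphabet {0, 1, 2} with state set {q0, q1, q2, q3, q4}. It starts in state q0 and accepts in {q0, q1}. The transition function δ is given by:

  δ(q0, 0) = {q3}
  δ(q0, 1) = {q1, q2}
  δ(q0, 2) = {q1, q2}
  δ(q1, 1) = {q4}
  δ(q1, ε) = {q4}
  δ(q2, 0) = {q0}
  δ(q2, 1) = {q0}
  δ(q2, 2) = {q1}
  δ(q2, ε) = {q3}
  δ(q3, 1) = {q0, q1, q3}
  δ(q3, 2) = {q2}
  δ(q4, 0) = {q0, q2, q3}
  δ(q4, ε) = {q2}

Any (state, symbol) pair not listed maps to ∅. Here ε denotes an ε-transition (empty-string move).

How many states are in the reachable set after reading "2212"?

Start in {q0}.
Read '2': q0→{q1, q2}; union {q1, q2}; ε-closure = {q1, q2, q3, q4}.
Read '2': q1→∅, q2→{q1}, q3→{q2}, q4→∅; union {q1, q2}; ε-closure = {q1, q2, q3, q4}.
Read '1': q1→{q4}, q2→{q0}, q3→{q0, q1, q3}, q4→∅; union {q0, q1, q3, q4}; ε-closure = {q0, q1, q2, q3, q4}.
Read '2': q0→{q1, q2}, q1→∅, q2→{q1}, q3→{q2}, q4→∅; union {q1, q2}; ε-closure = {q1, q2, q3, q4}.
That set has 4 states.

4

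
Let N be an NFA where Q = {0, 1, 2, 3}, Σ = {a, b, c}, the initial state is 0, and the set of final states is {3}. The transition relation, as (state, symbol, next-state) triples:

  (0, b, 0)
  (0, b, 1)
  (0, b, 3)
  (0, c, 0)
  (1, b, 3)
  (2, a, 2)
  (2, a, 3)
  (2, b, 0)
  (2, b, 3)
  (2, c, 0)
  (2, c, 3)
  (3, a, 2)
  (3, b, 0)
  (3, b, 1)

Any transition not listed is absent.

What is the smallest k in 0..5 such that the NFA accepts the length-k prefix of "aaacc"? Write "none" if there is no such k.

Start in {0}.
Read 'a': {0} → ∅.
The set is empty and remains empty for the remaining 4 symbols.
No reachable set along the way intersects F.

none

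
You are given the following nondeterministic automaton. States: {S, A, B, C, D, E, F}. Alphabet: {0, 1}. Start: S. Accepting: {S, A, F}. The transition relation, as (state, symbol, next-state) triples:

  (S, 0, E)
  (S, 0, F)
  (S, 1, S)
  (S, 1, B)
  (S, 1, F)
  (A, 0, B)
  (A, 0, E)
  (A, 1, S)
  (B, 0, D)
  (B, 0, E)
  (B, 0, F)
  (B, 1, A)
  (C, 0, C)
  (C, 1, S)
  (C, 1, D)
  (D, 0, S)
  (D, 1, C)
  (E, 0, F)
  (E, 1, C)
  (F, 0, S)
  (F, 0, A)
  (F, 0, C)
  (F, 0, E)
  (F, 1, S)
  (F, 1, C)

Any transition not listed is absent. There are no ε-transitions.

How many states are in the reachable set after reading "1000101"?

Start in {S}.
Read '1': S→{S, B, F}; now {S, B, F}.
Read '0': S→{E, F}, B→{D, E, F}, F→{S, A, C, E}; now {S, A, C, D, E, F}.
Read '0': S→{E, F}, A→{B, E}, C→{C}, D→{S}, E→{F}, F→{S, A, C, E}; now {S, A, B, C, E, F}.
Read '0': S→{E, F}, A→{B, E}, B→{D, E, F}, C→{C}, E→{F}, F→{S, A, C, E}; now {S, A, B, C, D, E, F}.
Read '1': S→{S, B, F}, A→{S}, B→{A}, C→{S, D}, D→{C}, E→{C}, F→{S, C}; now {S, A, B, C, D, F}.
Read '0': S→{E, F}, A→{B, E}, B→{D, E, F}, C→{C}, D→{S}, F→{S, A, C, E}; now {S, A, B, C, D, E, F}.
Read '1': S→{S, B, F}, A→{S}, B→{A}, C→{S, D}, D→{C}, E→{C}, F→{S, C}; now {S, A, B, C, D, F}.
That set has 6 states.

6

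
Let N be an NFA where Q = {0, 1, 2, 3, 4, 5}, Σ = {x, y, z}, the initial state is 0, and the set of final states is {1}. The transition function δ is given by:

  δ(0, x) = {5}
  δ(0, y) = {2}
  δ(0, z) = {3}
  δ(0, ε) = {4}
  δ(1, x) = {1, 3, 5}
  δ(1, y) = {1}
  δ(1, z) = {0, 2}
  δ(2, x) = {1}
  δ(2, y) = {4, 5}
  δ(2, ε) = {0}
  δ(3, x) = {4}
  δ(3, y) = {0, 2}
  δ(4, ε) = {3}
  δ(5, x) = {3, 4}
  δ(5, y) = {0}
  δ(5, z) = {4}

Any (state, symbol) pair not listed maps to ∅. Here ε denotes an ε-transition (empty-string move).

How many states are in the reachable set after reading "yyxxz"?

4

Start: ε-closure({0}) = {0, 3, 4}.
Read 'y': 0→{2}, 3→{0, 2}, 4→∅; union {0, 2}; ε-closure = {0, 2, 3, 4}.
Read 'y': 0→{2}, 2→{4, 5}, 3→{0, 2}, 4→∅; union {0, 2, 4, 5}; ε-closure = {0, 2, 3, 4, 5}.
Read 'x': 0→{5}, 2→{1}, 3→{4}, 4→∅, 5→{3, 4}; now {1, 3, 4, 5}.
Read 'x': 1→{1, 3, 5}, 3→{4}, 4→∅, 5→{3, 4}; now {1, 3, 4, 5}.
Read 'z': 1→{0, 2}, 3→∅, 4→∅, 5→{4}; union {0, 2, 4}; ε-closure = {0, 2, 3, 4}.
That set has 4 states.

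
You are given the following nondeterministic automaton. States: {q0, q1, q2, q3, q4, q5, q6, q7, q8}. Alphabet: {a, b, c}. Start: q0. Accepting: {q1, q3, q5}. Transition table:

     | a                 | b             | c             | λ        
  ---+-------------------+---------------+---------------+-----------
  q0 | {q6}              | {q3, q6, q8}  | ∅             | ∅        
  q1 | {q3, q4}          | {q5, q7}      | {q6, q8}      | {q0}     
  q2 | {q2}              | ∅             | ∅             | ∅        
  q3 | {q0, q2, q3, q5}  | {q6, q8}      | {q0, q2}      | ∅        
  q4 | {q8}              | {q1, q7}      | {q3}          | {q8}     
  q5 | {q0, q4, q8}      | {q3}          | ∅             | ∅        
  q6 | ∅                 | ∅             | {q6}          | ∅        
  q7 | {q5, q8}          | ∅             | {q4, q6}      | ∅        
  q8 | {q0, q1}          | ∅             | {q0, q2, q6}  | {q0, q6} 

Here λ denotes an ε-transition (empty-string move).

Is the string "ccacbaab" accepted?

No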